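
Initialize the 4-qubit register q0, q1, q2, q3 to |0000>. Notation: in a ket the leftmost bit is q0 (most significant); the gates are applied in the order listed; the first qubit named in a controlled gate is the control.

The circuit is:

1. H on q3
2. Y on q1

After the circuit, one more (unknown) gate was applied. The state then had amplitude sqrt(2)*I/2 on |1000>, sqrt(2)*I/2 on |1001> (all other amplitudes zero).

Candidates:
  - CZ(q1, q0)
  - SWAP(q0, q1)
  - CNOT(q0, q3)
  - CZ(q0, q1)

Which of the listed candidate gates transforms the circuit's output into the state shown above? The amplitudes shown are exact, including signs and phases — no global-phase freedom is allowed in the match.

It was SWAP(q0, q1) that produced the state shown.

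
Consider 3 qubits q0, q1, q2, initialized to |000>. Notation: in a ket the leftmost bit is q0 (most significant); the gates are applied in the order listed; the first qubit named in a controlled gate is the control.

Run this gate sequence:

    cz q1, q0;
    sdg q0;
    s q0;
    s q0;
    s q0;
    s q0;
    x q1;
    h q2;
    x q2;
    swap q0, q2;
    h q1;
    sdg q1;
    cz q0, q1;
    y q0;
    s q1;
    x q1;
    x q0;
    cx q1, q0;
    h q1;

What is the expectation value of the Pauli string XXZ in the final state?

The expectation value of XXZ is 1.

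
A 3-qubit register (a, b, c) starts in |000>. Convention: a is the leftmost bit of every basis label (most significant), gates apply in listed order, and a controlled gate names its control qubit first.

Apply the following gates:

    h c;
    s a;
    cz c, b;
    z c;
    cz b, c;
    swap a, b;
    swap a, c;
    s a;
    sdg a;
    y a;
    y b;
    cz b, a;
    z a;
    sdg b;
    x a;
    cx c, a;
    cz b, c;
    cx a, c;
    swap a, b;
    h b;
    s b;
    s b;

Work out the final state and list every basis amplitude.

The resulting statevector has amplitude 0 on |000>, 0 on |001>, 0 on |010>, 0 on |011>, I/2 on |100>, I/2 on |101>, -I/2 on |110>, I/2 on |111>. Key observation: steps 8-9 multiply out to the identity, so the circuit reduces to the remaining gates.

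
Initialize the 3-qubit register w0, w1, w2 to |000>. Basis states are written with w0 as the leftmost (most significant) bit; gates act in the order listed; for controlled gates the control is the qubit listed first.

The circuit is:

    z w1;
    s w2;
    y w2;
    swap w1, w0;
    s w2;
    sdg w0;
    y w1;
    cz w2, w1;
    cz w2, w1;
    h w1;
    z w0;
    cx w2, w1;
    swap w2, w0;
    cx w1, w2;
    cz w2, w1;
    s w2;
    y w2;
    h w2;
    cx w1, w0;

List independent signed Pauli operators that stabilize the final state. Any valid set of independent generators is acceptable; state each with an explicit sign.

The final state is stabilized by the group generated by -XYZ, -IZX, -ZZI; other independent generating sets are equally valid.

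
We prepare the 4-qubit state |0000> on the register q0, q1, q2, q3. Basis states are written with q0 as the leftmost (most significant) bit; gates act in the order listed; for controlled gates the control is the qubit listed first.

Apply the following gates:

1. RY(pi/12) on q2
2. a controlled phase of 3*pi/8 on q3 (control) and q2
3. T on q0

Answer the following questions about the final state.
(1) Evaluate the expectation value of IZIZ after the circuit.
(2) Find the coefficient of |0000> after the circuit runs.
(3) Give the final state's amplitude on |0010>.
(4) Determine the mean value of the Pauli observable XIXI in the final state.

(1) The expectation value of IZIZ is 1.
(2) |0000> carries amplitude sqrt(2 - sqrt(2))/4 + sqrt(3*sqrt(2) + 6)/4 in the final state.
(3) The final state's coefficient on |0010> equals -sqrt(6 - 3*sqrt(2))/4 + sqrt(sqrt(2) + 2)/4.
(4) In the final state, XIXI has expectation 0.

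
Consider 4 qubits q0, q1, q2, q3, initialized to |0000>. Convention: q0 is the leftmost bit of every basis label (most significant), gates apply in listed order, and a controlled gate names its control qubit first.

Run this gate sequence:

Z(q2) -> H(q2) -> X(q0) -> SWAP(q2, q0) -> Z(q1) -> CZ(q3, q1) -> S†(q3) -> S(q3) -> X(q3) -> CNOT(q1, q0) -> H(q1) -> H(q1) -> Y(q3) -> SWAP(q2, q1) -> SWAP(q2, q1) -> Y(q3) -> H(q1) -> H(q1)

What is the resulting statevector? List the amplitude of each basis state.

The resulting statevector has amplitude sqrt(2)/2 on |0011>, sqrt(2)/2 on |1011>, and 0 on every other basis state. Key observation: steps 11-18 multiply out to the identity, so the circuit reduces to the remaining gates.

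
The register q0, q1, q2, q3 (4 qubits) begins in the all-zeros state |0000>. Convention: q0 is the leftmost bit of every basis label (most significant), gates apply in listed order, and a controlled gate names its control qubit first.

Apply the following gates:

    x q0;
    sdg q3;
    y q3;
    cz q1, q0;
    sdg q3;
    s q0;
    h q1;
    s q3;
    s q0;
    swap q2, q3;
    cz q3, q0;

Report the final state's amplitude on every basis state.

The resulting statevector has amplitude -sqrt(2)*I/2 on |1010>, -sqrt(2)*I/2 on |1110>, and 0 on every other basis state.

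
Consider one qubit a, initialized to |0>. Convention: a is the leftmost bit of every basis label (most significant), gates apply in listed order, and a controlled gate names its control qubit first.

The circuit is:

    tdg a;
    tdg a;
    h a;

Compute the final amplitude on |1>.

|1> carries amplitude sqrt(2)/2 in the final state.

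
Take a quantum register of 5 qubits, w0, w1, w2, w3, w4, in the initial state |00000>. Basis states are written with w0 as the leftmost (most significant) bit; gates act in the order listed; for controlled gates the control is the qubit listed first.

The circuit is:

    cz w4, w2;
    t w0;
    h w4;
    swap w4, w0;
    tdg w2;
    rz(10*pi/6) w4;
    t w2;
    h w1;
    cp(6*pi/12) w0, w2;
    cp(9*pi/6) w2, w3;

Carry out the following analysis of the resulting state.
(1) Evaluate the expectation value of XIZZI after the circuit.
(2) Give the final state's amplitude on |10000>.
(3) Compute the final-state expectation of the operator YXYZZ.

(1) In the final state, XIZZI has expectation 1.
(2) The final state's coefficient on |10000> equals -exp(I*pi/6)/2.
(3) The observable YXYZZ averages to 0.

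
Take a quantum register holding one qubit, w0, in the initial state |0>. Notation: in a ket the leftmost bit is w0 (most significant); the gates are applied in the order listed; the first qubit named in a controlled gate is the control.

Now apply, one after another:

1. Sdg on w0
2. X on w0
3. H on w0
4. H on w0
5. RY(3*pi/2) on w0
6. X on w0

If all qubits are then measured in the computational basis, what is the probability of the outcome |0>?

The probability of measuring |0> is 1/2.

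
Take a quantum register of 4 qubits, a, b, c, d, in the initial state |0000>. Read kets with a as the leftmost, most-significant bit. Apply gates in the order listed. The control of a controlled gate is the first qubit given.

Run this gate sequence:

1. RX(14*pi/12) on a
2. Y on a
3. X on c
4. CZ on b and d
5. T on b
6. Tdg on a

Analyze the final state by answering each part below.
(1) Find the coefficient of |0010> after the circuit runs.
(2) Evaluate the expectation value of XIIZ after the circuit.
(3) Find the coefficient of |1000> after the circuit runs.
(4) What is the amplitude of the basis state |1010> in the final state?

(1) |0010> carries amplitude -sqrt(6)/4 - sqrt(2)/4 in the final state.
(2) In the final state, XIIZ has expectation sqrt(2)/4.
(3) The final state's coefficient on |1000> equals 0.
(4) |1010> carries amplitude (-sqrt(6) + sqrt(2))*exp(I*pi/4)/4 in the final state.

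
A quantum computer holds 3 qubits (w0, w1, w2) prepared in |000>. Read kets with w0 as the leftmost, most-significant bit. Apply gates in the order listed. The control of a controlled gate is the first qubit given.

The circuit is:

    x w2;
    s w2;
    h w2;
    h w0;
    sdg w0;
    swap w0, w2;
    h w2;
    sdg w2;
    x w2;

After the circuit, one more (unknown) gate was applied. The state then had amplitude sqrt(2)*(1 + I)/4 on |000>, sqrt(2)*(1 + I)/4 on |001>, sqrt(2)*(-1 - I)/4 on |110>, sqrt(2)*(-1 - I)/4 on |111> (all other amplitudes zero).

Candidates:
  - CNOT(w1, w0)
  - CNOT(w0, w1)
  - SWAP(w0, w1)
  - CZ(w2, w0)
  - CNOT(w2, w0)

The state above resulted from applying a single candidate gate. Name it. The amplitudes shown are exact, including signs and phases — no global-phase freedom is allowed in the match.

The unique candidate consistent with the amplitudes is CNOT(w0, w1).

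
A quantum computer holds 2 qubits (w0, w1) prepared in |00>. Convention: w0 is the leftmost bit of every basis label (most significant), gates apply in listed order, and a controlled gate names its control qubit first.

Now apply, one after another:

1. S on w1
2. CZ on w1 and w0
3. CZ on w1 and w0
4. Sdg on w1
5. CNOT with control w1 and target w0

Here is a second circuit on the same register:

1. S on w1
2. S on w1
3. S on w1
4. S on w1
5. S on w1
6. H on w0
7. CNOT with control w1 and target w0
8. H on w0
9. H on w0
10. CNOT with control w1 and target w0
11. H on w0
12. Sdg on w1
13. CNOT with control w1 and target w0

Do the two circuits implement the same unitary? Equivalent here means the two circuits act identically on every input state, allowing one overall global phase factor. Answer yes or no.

Yes: on every input state the two circuits agree up to one overall phase factor.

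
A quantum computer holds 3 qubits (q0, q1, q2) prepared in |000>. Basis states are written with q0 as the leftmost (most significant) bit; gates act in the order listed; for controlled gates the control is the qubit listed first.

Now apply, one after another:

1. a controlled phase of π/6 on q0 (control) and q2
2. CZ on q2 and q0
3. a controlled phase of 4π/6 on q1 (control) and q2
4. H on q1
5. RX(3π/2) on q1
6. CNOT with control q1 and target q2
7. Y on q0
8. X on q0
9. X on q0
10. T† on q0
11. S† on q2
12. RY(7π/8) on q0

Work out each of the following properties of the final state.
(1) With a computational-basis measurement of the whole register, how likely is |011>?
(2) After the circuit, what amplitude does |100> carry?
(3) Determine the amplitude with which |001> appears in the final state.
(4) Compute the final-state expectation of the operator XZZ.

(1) The probability of measuring |011> is sqrt(sqrt(2) + 2)/8 + 1/4.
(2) The final state's coefficient on |100> equals -(1 - I)*exp(3*I*pi/4)*sin(pi/16)/2.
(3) |001> carries amplitude 0 in the final state.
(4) The observable XZZ averages to -sqrt(2 - sqrt(2))/2.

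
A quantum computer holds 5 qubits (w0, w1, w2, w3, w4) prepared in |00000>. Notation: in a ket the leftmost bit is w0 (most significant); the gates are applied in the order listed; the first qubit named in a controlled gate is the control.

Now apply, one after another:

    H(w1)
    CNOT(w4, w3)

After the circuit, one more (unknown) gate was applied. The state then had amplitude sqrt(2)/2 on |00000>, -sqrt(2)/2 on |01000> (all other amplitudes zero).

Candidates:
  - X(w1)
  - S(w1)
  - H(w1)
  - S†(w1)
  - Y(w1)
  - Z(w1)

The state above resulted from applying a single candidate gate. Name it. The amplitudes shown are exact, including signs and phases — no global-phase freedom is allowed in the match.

The applied gate was Z(w1).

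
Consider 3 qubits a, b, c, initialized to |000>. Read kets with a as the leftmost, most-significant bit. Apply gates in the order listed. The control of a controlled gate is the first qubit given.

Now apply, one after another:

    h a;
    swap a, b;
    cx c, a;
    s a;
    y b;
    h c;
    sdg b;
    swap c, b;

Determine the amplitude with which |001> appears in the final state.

The amplitude on |001> is 1/2.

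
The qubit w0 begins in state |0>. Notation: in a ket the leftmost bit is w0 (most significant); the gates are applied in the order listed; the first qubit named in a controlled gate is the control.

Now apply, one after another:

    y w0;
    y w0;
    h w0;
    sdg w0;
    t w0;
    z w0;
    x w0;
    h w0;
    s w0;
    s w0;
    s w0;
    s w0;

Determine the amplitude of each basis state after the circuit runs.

The final amplitudes are 1/2 + exp(3*I*pi/4)/2 on |0>, -1/2 + exp(3*I*pi/4)/2 on |1>. Key observation: the block from step 9 through step 12 cancels to the identity and can be dropped.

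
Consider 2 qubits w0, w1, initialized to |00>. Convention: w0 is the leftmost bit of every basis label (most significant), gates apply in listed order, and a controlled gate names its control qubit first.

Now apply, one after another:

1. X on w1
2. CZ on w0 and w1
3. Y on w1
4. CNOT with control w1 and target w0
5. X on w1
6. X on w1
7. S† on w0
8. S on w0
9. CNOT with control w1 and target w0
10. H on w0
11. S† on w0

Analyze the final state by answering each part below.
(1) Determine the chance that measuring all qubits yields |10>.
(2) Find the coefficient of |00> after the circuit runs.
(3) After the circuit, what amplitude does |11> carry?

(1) Outcome |10> occurs with probability 1/2.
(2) The final state's coefficient on |00> equals -sqrt(2)*I/2.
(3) The amplitude on |11> is 0.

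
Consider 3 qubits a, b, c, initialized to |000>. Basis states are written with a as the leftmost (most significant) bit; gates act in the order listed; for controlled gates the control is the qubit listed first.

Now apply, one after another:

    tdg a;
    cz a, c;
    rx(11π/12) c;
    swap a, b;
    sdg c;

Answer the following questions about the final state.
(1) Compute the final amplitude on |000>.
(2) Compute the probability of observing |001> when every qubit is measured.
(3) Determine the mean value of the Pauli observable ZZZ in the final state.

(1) The final state's coefficient on |000> equals -sqrt(6 - 3*sqrt(2))/4 + sqrt(sqrt(2) + 2)/4.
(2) The probability of measuring |001> is sqrt(2)/8 + sqrt(6)/8 + 1/2.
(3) The observable ZZZ averages to -sqrt(6)/4 - sqrt(2)/4.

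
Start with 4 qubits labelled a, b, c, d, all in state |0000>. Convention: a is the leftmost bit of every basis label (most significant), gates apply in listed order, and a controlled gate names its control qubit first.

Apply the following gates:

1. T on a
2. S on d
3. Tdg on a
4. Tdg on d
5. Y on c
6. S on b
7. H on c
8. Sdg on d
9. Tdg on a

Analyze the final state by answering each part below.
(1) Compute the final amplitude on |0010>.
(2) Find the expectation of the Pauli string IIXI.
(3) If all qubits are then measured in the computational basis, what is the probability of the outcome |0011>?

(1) |0010> carries amplitude -sqrt(2)*I/2 in the final state.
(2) The observable IIXI averages to -1.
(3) Outcome |0011> occurs with probability 0.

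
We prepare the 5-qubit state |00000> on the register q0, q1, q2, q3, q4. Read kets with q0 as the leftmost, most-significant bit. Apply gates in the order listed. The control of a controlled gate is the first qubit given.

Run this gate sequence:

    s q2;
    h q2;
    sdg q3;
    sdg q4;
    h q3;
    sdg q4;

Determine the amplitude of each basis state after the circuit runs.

After the circuit, the state carries amplitude 1/2 on |00000>, 1/2 on |00010>, 1/2 on |00100>, 1/2 on |00110>, and 0 on every other basis state.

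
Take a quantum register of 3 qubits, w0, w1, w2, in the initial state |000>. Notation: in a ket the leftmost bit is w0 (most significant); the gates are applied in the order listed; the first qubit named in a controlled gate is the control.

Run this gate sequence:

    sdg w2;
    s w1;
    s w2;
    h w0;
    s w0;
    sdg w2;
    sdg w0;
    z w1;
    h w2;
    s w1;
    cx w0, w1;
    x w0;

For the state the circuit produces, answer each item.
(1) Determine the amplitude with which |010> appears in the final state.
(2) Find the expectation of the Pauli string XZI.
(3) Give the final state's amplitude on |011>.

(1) |010> carries amplitude 1/2 in the final state.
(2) The expectation value of XZI is 0.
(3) The amplitude on |011> is 1/2.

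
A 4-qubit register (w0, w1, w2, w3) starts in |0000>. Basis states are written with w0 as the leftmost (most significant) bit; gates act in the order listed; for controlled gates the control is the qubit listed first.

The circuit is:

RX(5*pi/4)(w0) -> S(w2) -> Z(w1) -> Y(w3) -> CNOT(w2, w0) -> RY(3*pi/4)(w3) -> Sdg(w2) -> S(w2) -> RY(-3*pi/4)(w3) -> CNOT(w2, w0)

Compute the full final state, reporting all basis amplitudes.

The final amplitudes are -I*sqrt(2 - sqrt(2))/2 on |0001>, sqrt(sqrt(2) + 2)/2 on |1001>, and 0 on every other basis state. Key observation: the block from step 5 through step 10 cancels to the identity and can be dropped.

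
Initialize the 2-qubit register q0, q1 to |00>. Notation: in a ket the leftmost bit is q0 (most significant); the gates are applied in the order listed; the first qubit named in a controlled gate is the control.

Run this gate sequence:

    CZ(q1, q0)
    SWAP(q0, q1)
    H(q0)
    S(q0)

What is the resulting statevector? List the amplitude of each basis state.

The resulting statevector has amplitude sqrt(2)/2 on |00>, 0 on |01>, sqrt(2)*I/2 on |10>, 0 on |11>.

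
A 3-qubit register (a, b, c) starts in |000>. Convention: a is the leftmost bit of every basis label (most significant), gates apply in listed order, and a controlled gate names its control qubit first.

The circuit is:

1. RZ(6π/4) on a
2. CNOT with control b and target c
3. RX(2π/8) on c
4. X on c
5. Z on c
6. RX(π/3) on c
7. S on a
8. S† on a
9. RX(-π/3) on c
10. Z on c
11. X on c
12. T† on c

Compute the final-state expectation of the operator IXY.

The expectation value of IXY is 0. Key observation: the block from step 4 through step 11 cancels to the identity and can be dropped.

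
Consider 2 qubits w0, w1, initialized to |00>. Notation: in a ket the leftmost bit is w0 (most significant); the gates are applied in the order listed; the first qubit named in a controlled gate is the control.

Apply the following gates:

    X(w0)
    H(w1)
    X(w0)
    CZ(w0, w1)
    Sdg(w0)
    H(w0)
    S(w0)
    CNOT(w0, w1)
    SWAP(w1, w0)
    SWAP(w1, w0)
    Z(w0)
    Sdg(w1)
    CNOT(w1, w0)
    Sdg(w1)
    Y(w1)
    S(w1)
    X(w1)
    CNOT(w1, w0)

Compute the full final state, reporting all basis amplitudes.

The resulting statevector has amplitude -1/2 on |00>, I/2 on |01>, I/2 on |10>, 1/2 on |11>.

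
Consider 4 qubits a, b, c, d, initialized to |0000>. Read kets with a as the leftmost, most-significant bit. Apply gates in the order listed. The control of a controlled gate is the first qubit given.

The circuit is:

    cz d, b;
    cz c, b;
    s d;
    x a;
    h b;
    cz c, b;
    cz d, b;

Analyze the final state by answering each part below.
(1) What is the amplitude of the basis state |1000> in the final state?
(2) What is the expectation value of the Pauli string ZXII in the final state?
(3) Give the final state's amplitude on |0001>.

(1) The amplitude on |1000> is sqrt(2)/2.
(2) In the final state, ZXII has expectation -1.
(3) |0001> carries amplitude 0 in the final state.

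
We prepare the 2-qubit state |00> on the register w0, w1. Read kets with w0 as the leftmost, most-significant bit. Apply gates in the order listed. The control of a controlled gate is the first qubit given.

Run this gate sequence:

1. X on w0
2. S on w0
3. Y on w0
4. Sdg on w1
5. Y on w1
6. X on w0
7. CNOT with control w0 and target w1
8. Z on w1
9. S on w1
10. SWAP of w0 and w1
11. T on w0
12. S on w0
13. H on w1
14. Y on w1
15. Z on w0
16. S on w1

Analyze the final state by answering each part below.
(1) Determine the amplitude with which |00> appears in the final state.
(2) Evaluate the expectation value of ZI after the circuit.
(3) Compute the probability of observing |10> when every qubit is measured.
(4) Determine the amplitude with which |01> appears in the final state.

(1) The amplitude on |00> is -sqrt(2)/2.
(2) In the final state, ZI has expectation 1.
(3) Outcome |10> occurs with probability 0.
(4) The final state's coefficient on |01> equals -sqrt(2)*I/2.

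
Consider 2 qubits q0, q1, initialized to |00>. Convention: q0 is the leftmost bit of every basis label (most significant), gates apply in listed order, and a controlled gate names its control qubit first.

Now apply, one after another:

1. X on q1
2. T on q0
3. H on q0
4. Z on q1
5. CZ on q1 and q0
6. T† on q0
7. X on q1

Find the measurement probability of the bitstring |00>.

The probability of measuring |00> is 1/2.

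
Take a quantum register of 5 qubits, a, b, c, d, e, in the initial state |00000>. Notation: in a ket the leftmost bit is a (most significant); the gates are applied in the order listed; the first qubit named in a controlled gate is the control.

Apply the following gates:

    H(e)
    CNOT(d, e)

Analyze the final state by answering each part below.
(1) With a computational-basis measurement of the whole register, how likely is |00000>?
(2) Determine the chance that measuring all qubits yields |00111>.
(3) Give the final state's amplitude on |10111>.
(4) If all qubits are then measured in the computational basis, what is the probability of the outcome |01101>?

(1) A full measurement returns |00000> with probability 1/2.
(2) A full measurement returns |00111> with probability 0.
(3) The final state's coefficient on |10111> equals 0.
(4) Outcome |01101> occurs with probability 0.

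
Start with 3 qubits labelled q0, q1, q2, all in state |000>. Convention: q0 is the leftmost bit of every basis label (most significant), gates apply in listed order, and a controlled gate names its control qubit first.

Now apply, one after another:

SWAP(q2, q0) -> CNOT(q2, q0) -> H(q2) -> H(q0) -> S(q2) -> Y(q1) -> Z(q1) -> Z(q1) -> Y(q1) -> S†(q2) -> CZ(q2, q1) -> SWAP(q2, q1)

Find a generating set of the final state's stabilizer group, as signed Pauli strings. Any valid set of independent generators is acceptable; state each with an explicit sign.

The final state is stabilized by the group generated by +XII, +IXI, +IIZ; other independent generating sets are equally valid. Key observation: the block from step 5 through step 10 cancels to the identity and can be dropped.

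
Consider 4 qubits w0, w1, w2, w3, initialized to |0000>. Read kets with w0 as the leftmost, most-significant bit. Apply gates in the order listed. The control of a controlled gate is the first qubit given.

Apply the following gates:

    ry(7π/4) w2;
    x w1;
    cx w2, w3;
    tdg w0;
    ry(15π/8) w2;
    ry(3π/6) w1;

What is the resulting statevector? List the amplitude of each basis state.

The resulting statevector has amplitude -sqrt(2*sqrt(2) + 4)*cos(pi/16)/4 on |0000>, sqrt(4 - 2*sqrt(2))*sin(pi/16)/4 on |0001>, sqrt(2*sqrt(2) + 4)*sin(pi/16)/4 on |0010>, sqrt(4 - 2*sqrt(2))*cos(pi/16)/4 on |0011>, sqrt(2*sqrt(2) + 4)*cos(pi/16)/4 on |0100>, -sqrt(4 - 2*sqrt(2))*sin(pi/16)/4 on |0101>, -sqrt(2*sqrt(2) + 4)*sin(pi/16)/4 on |0110>, -sqrt(4 - 2*sqrt(2))*cos(pi/16)/4 on |0111>, 0 on |1000>, 0 on |1001>, 0 on |1010>, 0 on |1011>, 0 on |1100>, 0 on |1101>, 0 on |1110>, 0 on |1111>.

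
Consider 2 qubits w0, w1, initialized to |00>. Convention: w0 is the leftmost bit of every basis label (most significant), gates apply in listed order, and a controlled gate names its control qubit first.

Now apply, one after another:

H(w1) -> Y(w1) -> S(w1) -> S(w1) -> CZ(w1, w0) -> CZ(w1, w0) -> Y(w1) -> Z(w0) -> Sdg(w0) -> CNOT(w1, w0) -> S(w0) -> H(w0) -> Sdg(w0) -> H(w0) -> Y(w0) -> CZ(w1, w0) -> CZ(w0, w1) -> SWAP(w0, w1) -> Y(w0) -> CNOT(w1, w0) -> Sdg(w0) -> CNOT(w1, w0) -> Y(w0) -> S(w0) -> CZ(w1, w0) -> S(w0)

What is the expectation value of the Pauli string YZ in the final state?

The observable YZ averages to 1.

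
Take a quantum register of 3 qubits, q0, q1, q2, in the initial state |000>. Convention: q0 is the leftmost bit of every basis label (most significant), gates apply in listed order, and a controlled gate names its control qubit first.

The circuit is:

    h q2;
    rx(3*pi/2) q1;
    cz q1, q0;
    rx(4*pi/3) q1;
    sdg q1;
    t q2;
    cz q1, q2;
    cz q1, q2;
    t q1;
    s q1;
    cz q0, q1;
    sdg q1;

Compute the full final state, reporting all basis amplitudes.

The final amplitudes are 1/4 - sqrt(3)/4 on |000>, -sqrt(3)*exp(I*pi/4)/4 + exp(I*pi/4)/4 on |001>, exp(I*pi/4)/4 + sqrt(3)*exp(I*pi/4)/4 on |010>, I*(1 + sqrt(3))/4 on |011>, 0 on |100>, 0 on |101>, 0 on |110>, 0 on |111>. Key observation: steps 7-8 multiply out to the identity, so the circuit reduces to the remaining gates.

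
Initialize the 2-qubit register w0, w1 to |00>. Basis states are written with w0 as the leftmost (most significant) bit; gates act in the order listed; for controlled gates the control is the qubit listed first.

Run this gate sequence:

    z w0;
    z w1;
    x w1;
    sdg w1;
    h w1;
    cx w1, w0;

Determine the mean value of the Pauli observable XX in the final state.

In the final state, XX has expectation -1.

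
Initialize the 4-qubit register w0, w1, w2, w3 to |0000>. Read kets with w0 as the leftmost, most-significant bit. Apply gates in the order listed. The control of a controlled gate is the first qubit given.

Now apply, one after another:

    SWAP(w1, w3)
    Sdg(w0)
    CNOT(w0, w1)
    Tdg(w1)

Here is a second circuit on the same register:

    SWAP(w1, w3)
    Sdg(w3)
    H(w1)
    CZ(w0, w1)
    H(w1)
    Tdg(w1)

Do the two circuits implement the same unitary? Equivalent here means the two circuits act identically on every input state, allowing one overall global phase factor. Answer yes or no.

No: there is an input state on which the two circuits produce genuinely different outputs (not merely differing by a phase).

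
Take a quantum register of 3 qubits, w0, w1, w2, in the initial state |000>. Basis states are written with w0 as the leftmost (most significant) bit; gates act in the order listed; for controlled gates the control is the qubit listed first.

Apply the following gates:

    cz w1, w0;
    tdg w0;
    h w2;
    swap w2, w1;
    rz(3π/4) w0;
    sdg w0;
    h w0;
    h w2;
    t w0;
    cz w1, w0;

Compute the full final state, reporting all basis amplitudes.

The resulting statevector has amplitude -sqrt(2)*exp(5*I*pi/8)/4 on |000>, -sqrt(2)*exp(5*I*pi/8)/4 on |001>, -sqrt(2)*exp(5*I*pi/8)/4 on |010>, -sqrt(2)*exp(5*I*pi/8)/4 on |011>, -sqrt(2)*exp(7*I*pi/8)/4 on |100>, -sqrt(2)*exp(7*I*pi/8)/4 on |101>, sqrt(2)*exp(7*I*pi/8)/4 on |110>, sqrt(2)*exp(7*I*pi/8)/4 on |111>.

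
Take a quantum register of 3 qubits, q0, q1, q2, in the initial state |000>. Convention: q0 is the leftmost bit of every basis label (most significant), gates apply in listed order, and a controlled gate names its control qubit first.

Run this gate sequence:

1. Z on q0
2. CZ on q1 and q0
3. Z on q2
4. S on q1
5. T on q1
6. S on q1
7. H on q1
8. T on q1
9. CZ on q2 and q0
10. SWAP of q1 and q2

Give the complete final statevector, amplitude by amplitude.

The final amplitudes are sqrt(2)/2 on |000>, sqrt(2)*exp(I*pi/4)/2 on |001>, and 0 on every other basis state.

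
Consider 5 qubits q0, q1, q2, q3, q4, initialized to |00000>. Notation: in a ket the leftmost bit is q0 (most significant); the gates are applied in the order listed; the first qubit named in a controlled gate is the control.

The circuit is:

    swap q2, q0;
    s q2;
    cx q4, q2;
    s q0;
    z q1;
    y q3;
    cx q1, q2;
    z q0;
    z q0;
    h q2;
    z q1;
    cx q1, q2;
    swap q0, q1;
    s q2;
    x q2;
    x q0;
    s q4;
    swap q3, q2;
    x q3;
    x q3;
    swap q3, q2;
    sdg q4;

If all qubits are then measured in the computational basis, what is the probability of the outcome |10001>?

A full measurement returns |10001> with probability 0. Key observation: gates 17-22 undo each other exactly, leaving only the rest of the circuit to track.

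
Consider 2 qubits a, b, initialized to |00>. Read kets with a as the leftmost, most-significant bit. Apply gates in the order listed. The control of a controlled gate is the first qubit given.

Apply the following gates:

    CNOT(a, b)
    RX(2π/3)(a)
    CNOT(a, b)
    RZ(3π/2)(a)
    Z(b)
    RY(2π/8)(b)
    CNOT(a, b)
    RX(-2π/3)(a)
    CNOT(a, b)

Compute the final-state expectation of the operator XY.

The observable XY averages to -sqrt(6)/8.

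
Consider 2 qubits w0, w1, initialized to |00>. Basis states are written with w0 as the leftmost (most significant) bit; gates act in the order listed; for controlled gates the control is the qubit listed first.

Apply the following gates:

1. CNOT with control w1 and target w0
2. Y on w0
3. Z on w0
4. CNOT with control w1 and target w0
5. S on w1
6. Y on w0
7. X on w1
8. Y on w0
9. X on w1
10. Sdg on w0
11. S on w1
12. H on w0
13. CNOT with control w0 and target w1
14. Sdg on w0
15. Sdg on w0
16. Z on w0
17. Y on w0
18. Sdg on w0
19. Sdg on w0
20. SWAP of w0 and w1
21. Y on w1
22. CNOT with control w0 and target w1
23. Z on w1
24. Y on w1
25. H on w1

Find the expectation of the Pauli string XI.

The expectation value of XI is 1.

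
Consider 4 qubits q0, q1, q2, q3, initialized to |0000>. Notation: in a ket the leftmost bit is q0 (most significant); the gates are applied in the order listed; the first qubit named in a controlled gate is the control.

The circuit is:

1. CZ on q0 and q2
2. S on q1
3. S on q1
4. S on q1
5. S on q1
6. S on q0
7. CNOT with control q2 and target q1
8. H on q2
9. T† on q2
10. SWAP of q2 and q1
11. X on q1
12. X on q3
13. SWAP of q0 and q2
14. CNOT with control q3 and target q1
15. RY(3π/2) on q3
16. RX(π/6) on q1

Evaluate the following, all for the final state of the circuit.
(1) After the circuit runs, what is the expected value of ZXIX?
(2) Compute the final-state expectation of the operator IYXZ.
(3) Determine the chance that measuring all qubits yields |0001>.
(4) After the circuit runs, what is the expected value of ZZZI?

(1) The expectation value of ZXIX is sqrt(2)/2.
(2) In the final state, IYXZ has expectation 0.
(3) Outcome |0001> occurs with probability 1/4 - sqrt(2)/16.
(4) The expectation value of ZZZI is -sqrt(2)/4.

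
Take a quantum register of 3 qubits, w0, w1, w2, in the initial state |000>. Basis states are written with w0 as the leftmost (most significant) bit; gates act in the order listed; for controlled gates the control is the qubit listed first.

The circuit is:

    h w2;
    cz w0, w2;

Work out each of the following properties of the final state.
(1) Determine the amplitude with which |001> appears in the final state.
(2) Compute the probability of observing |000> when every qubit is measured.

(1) |001> carries amplitude sqrt(2)/2 in the final state.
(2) The probability of measuring |000> is 1/2.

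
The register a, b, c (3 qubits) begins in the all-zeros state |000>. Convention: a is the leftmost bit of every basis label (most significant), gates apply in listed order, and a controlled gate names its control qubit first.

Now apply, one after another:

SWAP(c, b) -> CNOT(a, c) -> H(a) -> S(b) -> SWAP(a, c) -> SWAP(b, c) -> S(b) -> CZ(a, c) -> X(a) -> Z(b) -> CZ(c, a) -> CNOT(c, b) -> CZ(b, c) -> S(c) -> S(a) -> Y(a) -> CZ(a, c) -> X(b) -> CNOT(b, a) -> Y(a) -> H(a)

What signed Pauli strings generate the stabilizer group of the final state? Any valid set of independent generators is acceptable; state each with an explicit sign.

The final state is stabilized by the group generated by -XZI, -ZYI, +IIZ; other independent generating sets are equally valid.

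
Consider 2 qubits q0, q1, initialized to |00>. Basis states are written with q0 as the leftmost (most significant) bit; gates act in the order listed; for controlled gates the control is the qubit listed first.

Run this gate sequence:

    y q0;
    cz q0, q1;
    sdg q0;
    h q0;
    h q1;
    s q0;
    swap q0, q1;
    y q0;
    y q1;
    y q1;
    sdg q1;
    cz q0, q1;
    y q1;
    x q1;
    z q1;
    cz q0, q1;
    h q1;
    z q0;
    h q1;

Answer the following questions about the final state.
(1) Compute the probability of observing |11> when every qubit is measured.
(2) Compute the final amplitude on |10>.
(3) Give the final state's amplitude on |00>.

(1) A full measurement returns |11> with probability 1/4.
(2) |10> carries amplitude 1/2 in the final state.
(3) The final state's coefficient on |00> equals 1/2.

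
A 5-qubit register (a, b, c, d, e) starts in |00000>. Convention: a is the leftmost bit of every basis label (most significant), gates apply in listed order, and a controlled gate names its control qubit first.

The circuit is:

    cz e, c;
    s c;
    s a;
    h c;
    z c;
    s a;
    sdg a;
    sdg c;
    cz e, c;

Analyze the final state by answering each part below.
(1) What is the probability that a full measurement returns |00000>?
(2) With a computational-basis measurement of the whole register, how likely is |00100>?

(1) A full measurement returns |00000> with probability 1/2.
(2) The probability of measuring |00100> is 1/2.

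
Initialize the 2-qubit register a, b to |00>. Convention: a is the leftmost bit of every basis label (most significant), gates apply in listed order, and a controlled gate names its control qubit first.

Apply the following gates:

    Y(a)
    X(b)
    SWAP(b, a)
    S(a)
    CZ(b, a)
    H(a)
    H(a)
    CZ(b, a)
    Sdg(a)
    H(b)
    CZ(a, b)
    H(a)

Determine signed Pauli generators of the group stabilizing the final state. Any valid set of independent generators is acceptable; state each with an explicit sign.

The stabilizer group can be generated by -XI, +IX, among other valid generating sets. Key observation: steps 4-9 multiply out to the identity, so the circuit reduces to the remaining gates.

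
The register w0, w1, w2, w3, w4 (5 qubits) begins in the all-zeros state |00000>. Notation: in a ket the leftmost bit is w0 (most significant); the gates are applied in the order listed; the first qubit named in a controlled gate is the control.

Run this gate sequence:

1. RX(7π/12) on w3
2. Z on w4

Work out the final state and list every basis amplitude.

After the circuit, the state carries amplitude -sqrt(2 - sqrt(2))/4 + sqrt(3*sqrt(2) + 6)/4 on |00000>, -I*sqrt(sqrt(2) + 2)/4 - I*sqrt(6 - 3*sqrt(2))/4 on |00010>, and 0 on every other basis state.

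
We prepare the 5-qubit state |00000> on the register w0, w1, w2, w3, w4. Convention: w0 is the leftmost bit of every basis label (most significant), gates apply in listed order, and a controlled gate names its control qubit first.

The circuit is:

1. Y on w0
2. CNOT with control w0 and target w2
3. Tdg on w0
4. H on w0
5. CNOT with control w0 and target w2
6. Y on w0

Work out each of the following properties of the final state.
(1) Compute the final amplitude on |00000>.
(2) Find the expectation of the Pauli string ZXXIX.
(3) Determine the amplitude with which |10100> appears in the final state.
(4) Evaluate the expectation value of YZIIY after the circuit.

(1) |00000> carries amplitude sqrt(2)*exp(3*I*pi/4)/2 in the final state.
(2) In the final state, ZXXIX has expectation 0.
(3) The amplitude on |10100> is sqrt(2)*exp(3*I*pi/4)/2.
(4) The observable YZIIY averages to 0.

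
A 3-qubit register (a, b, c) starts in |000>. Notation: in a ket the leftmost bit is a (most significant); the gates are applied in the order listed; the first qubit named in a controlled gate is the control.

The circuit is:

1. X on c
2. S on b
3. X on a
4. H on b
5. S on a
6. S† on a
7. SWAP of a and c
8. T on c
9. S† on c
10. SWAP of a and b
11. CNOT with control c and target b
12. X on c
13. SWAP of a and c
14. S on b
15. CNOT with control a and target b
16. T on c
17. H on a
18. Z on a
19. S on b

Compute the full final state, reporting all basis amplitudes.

After the circuit, the state carries amplitude -exp(3*I*pi/4)/2 on |000>, 1/2 on |001>, 0 on |010>, 0 on |011>, exp(3*I*pi/4)/2 on |100>, -1/2 on |101>, 0 on |110>, 0 on |111>. Key observation: the block from step 5 through step 6 cancels to the identity and can be dropped.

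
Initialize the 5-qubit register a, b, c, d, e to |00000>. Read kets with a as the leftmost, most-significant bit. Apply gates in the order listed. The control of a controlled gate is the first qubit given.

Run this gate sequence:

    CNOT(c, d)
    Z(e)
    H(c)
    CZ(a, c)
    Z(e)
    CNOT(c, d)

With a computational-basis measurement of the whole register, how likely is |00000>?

The probability of measuring |00000> is 1/2.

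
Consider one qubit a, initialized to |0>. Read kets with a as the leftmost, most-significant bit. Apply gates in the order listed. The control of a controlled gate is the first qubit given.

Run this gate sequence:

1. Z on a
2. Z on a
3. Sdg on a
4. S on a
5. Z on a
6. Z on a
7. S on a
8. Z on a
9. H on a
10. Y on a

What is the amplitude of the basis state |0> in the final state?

The amplitude on |0> is -sqrt(2)*I/2.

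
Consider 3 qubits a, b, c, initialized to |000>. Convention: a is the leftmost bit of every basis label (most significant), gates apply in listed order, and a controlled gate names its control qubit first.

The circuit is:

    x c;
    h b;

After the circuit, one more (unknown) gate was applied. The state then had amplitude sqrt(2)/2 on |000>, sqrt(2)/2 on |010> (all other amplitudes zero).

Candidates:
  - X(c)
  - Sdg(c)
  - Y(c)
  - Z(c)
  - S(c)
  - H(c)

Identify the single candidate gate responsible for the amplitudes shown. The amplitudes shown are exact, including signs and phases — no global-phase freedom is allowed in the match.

It was X(c) that produced the state shown.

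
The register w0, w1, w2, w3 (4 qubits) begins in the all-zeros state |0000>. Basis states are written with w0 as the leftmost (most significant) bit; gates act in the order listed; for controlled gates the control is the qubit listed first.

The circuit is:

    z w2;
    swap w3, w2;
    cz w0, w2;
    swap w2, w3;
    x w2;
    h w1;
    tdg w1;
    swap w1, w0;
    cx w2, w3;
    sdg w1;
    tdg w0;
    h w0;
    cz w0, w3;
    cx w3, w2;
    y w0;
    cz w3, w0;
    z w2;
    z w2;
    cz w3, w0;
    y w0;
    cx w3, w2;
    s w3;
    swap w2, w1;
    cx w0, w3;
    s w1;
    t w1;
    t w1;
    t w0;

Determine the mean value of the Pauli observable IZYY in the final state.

The observable IZYY averages to 0. Key observation: steps 14-21 multiply out to the identity, so the circuit reduces to the remaining gates.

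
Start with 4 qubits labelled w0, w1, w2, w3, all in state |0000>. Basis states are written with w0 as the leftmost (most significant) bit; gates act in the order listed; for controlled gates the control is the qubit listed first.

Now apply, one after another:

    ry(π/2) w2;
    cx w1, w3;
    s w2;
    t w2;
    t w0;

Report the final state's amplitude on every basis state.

After the circuit, the state carries amplitude sqrt(2)/2 on |0000>, sqrt(2)*exp(3*I*pi/4)/2 on |0010>, and 0 on every other basis state.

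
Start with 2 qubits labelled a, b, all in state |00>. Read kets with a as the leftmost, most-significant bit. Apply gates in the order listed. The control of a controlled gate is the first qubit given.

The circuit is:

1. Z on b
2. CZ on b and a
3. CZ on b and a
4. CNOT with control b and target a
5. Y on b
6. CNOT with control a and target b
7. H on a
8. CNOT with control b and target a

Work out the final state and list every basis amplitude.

After the circuit, the state carries amplitude 0 on |00>, sqrt(2)*I/2 on |01>, 0 on |10>, sqrt(2)*I/2 on |11>.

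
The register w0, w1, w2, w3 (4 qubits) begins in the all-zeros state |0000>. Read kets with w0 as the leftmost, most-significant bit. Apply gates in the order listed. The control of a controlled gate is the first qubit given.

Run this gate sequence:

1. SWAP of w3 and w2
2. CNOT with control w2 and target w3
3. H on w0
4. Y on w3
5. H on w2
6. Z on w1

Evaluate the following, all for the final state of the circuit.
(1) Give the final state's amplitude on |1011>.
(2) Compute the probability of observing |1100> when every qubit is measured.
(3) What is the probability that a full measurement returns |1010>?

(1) The final state's coefficient on |1011> equals I/2.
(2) Outcome |1100> occurs with probability 0.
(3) The probability of measuring |1010> is 0.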